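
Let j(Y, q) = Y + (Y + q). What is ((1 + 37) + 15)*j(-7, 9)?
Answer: -265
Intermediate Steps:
j(Y, q) = q + 2*Y
((1 + 37) + 15)*j(-7, 9) = ((1 + 37) + 15)*(9 + 2*(-7)) = (38 + 15)*(9 - 14) = 53*(-5) = -265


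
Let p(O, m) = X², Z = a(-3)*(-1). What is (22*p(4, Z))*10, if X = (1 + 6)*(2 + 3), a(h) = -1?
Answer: 269500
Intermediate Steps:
X = 35 (X = 7*5 = 35)
Z = 1 (Z = -1*(-1) = 1)
p(O, m) = 1225 (p(O, m) = 35² = 1225)
(22*p(4, Z))*10 = (22*1225)*10 = 26950*10 = 269500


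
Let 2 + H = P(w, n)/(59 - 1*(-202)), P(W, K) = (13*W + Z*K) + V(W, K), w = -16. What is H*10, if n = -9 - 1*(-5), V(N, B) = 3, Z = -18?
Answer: -6550/261 ≈ -25.096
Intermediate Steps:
n = -4 (n = -9 + 5 = -4)
P(W, K) = 3 - 18*K + 13*W (P(W, K) = (13*W - 18*K) + 3 = (-18*K + 13*W) + 3 = 3 - 18*K + 13*W)
H = -655/261 (H = -2 + (3 - 18*(-4) + 13*(-16))/(59 - 1*(-202)) = -2 + (3 + 72 - 208)/(59 + 202) = -2 - 133/261 = -655/261 ≈ -2.5096)
H*10 = -655/261*10 = -6550/261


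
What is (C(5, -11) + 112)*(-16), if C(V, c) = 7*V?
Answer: -2352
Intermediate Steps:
(C(5, -11) + 112)*(-16) = (7*5 + 112)*(-16) = (35 + 112)*(-16) = 147*(-16) = -2352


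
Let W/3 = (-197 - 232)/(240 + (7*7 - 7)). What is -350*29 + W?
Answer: -954529/94 ≈ -10155.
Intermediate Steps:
W = -429/94 (W = 3*((-197 - 232)/(240 + (7*7 - 7))) = 3*(-429/(240 + (49 - 7))) = 3*(-429/(240 + 42)) = 3*(-429/282) = 3*(-429*1/282) = 3*(-143/94) = -429/94 ≈ -4.5638)
-350*29 + W = -350*29 - 429/94 = -10150 - 429/94 = -954529/94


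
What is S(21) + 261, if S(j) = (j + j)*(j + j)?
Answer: 2025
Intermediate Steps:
S(j) = 4*j² (S(j) = (2*j)*(2*j) = 4*j²)
S(21) + 261 = 4*21² + 261 = 4*441 + 261 = 1764 + 261 = 2025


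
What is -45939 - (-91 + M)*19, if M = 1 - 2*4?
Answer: -44077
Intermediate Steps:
M = -7 (M = 1 - 8 = -7)
-45939 - (-91 + M)*19 = -45939 - (-91 - 7)*19 = -45939 - (-98)*19 = -45939 - 1*(-1862) = -45939 + 1862 = -44077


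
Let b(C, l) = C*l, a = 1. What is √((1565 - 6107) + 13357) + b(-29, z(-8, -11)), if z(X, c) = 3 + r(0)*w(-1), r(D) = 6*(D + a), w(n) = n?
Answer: 87 + √8815 ≈ 180.89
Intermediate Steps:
r(D) = 6 + 6*D (r(D) = 6*(D + 1) = 6*(1 + D) = 6 + 6*D)
z(X, c) = -3 (z(X, c) = 3 + (6 + 6*0)*(-1) = 3 + (6 + 0)*(-1) = 3 + 6*(-1) = 3 - 6 = -3)
√((1565 - 6107) + 13357) + b(-29, z(-8, -11)) = √((1565 - 6107) + 13357) - 29*(-3) = √(-4542 + 13357) + 87 = √8815 + 87 = 87 + √8815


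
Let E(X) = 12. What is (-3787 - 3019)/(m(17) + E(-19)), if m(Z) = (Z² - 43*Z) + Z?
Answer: 6806/413 ≈ 16.479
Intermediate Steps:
m(Z) = Z² - 42*Z
(-3787 - 3019)/(m(17) + E(-19)) = (-3787 - 3019)/(17*(-42 + 17) + 12) = -6806/(17*(-25) + 12) = -6806/(-425 + 12) = -6806/(-413) = -6806*(-1/413) = 6806/413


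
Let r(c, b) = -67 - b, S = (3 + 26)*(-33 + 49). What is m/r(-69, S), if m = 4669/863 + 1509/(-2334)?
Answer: -355377/39613426 ≈ -0.0089711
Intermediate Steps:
S = 464 (S = 29*16 = 464)
m = 3198393/671414 (m = 4669*(1/863) + 1509*(-1/2334) = 4669/863 - 503/778 = 3198393/671414 ≈ 4.7637)
m/r(-69, S) = 3198393/(671414*(-67 - 1*464)) = 3198393/(671414*(-67 - 464)) = (3198393/671414)/(-531) = (3198393/671414)*(-1/531) = -355377/39613426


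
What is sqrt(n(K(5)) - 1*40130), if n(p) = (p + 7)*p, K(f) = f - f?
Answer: I*sqrt(40130) ≈ 200.32*I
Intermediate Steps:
K(f) = 0
n(p) = p*(7 + p) (n(p) = (7 + p)*p = p*(7 + p))
sqrt(n(K(5)) - 1*40130) = sqrt(0*(7 + 0) - 1*40130) = sqrt(0*7 - 40130) = sqrt(0 - 40130) = sqrt(-40130) = I*sqrt(40130)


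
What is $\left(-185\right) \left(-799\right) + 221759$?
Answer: $369574$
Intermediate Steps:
$\left(-185\right) \left(-799\right) + 221759 = 147815 + 221759 = 369574$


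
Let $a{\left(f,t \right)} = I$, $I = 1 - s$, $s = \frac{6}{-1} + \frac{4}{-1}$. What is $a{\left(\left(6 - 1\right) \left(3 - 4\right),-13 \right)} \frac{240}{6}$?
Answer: $440$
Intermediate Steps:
$s = -10$ ($s = 6 \left(-1\right) + 4 \left(-1\right) = -6 - 4 = -10$)
$I = 11$ ($I = 1 - -10 = 1 + 10 = 11$)
$a{\left(f,t \right)} = 11$
$a{\left(\left(6 - 1\right) \left(3 - 4\right),-13 \right)} \frac{240}{6} = 11 \cdot \frac{240}{6} = 11 \cdot 240 \cdot \frac{1}{6} = 11 \cdot 40 = 440$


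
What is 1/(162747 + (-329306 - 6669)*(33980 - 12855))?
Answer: -1/7097309128 ≈ -1.4090e-10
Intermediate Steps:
1/(162747 + (-329306 - 6669)*(33980 - 12855)) = 1/(162747 - 335975*21125) = 1/(162747 - 7097471875) = 1/(-7097309128) = -1/7097309128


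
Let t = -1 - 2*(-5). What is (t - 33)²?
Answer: 576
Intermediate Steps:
t = 9 (t = -1 + 10 = 9)
(t - 33)² = (9 - 33)² = (-24)² = 576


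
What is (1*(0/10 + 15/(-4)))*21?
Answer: -315/4 ≈ -78.750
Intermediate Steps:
(1*(0/10 + 15/(-4)))*21 = (1*(0*(⅒) + 15*(-¼)))*21 = (1*(0 - 15/4))*21 = (1*(-15/4))*21 = -15/4*21 = -315/4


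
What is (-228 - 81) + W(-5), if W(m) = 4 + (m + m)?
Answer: -315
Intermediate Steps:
W(m) = 4 + 2*m
(-228 - 81) + W(-5) = (-228 - 81) + (4 + 2*(-5)) = -309 + (4 - 10) = -309 - 6 = -315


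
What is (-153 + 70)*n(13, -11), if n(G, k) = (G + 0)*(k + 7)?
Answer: 4316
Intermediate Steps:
n(G, k) = G*(7 + k)
(-153 + 70)*n(13, -11) = (-153 + 70)*(13*(7 - 11)) = -1079*(-4) = -83*(-52) = 4316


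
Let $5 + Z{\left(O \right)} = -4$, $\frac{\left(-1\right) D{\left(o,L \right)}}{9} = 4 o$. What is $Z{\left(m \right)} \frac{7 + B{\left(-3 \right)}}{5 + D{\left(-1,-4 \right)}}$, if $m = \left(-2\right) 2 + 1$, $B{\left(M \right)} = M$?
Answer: $- \frac{36}{41} \approx -0.87805$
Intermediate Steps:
$D{\left(o,L \right)} = - 36 o$ ($D{\left(o,L \right)} = - 9 \cdot 4 o = - 36 o$)
$m = -3$ ($m = -4 + 1 = -3$)
$Z{\left(O \right)} = -9$ ($Z{\left(O \right)} = -5 - 4 = -9$)
$Z{\left(m \right)} \frac{7 + B{\left(-3 \right)}}{5 + D{\left(-1,-4 \right)}} = - 9 \frac{7 - 3}{5 - -36} = - 9 \frac{4}{5 + 36} = - 9 \cdot \frac{4}{41} = - 9 \cdot 4 \cdot \frac{1}{41} = \left(-9\right) \frac{4}{41} = - \frac{36}{41}$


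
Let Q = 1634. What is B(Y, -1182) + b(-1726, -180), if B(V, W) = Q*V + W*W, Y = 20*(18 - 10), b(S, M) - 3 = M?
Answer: 1658387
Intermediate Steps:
b(S, M) = 3 + M
Y = 160 (Y = 20*8 = 160)
B(V, W) = W**2 + 1634*V (B(V, W) = 1634*V + W*W = 1634*V + W**2 = W**2 + 1634*V)
B(Y, -1182) + b(-1726, -180) = ((-1182)**2 + 1634*160) + (3 - 180) = (1397124 + 261440) - 177 = 1658564 - 177 = 1658387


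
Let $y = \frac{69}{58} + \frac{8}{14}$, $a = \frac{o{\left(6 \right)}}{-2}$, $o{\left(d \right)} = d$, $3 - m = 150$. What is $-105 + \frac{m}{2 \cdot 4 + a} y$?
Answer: $- \frac{9093}{58} \approx -156.78$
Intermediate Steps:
$m = -147$ ($m = 3 - 150 = -147$)
$a = -3$ ($a = \frac{6}{-2} = 6 \left(- \frac{1}{2}\right) = -3$)
$y = \frac{715}{406}$ ($y = 69 \cdot \frac{1}{58} + 8 \cdot \frac{1}{14} = \frac{69}{58} + \frac{4}{7} = \frac{715}{406} \approx 1.7611$)
$-105 + \frac{m}{2 \cdot 4 + a} y = -105 + - \frac{147}{2 \cdot 4 - 3} \cdot \frac{715}{406} = -105 + - \frac{147}{8 - 3} \cdot \frac{715}{406} = -105 + - \frac{147}{5} \cdot \frac{715}{406} = -105 + \left(-147\right) \frac{1}{5} \cdot \frac{715}{406} = -105 - \frac{3003}{58} = - \frac{9093}{58}$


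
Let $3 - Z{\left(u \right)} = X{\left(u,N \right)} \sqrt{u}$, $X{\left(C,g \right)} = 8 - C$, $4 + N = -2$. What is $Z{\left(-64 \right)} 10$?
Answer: $30 - 5760 i \approx 30.0 - 5760.0 i$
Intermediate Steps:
$N = -6$ ($N = -4 - 2 = -6$)
$Z{\left(u \right)} = 3 - \sqrt{u} \left(8 - u\right)$ ($Z{\left(u \right)} = 3 - \left(8 - u\right) \sqrt{u} = 3 - \sqrt{u} \left(8 - u\right)$)
$Z{\left(-64 \right)} 10 = \left(3 + \sqrt{-64} \left(-8 - 64\right)\right) 10 = \left(3 + 8 i \left(-72\right)\right) 10 = \left(3 - 576 i\right) 10 = 30 - 5760 i$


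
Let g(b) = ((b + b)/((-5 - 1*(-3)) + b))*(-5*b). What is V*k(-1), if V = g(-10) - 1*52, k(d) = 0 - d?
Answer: 94/3 ≈ 31.333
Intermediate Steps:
k(d) = -d
g(b) = -10*b²/(-2 + b) (g(b) = ((2*b)/((-5 + 3) + b))*(-5*b) = ((2*b)/(-2 + b))*(-5*b) = (2*b/(-2 + b))*(-5*b) = -10*b²/(-2 + b))
V = 94/3 (V = -10*(-10)²/(-2 - 10) - 1*52 = -10*100/(-12) - 52 = -10*100*(-1/12) - 52 = 250/3 - 52 = 94/3 ≈ 31.333)
V*k(-1) = 94*(-1*(-1))/3 = (94/3)*1 = 94/3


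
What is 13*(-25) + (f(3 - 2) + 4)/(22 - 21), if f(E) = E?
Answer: -320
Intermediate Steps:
13*(-25) + (f(3 - 2) + 4)/(22 - 21) = 13*(-25) + ((3 - 2) + 4)/(22 - 21) = -325 + (1 + 4)/1 = -325 + 5*1 = -325 + 5 = -320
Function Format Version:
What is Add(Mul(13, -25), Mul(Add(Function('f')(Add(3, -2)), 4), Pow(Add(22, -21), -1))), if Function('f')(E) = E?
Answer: -320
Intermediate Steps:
Add(Mul(13, -25), Mul(Add(Function('f')(Add(3, -2)), 4), Pow(Add(22, -21), -1))) = Add(Mul(13, -25), Mul(Add(Add(3, -2), 4), Pow(Add(22, -21), -1))) = Add(-325, Mul(Add(1, 4), Pow(1, -1))) = Add(-325, Mul(5, 1)) = Add(-325, 5) = -320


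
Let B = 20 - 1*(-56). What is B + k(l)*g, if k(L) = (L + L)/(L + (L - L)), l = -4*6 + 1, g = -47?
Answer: -18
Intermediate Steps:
B = 76 (B = 20 + 56 = 76)
l = -23 (l = -24 + 1 = -23)
k(L) = 2 (k(L) = (2*L)/(L + 0) = (2*L)/L = 2)
B + k(l)*g = 76 + 2*(-47) = 76 - 94 = -18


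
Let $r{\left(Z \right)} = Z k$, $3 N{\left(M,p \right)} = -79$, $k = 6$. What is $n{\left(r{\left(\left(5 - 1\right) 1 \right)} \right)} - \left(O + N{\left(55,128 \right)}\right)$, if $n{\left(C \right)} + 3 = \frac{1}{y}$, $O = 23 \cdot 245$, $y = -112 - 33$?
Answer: $- \frac{2441078}{435} \approx -5611.7$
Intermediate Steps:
$y = -145$ ($y = -112 - 33 = -145$)
$N{\left(M,p \right)} = - \frac{79}{3}$ ($N{\left(M,p \right)} = \frac{1}{3} \left(-79\right) = - \frac{79}{3}$)
$O = 5635$
$r{\left(Z \right)} = 6 Z$ ($r{\left(Z \right)} = Z 6 = 6 Z$)
$n{\left(C \right)} = - \frac{436}{145}$ ($n{\left(C \right)} = -3 + \frac{1}{-145} = -3 - \frac{1}{145} = - \frac{436}{145}$)
$n{\left(r{\left(\left(5 - 1\right) 1 \right)} \right)} - \left(O + N{\left(55,128 \right)}\right) = - \frac{436}{145} - \left(5635 - \frac{79}{3}\right) = - \frac{436}{145} - \frac{16826}{3} = - \frac{2441078}{435}$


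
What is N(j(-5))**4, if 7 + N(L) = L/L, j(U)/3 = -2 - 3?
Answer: 1296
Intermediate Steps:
j(U) = -15 (j(U) = 3*(-2 - 3) = 3*(-5) = -15)
N(L) = -6 (N(L) = -7 + L/L = -7 + 1 = -6)
N(j(-5))**4 = (-6)**4 = 1296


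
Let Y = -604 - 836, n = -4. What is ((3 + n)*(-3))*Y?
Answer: -4320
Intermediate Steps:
Y = -1440
((3 + n)*(-3))*Y = ((3 - 4)*(-3))*(-1440) = -1*(-3)*(-1440) = 3*(-1440) = -4320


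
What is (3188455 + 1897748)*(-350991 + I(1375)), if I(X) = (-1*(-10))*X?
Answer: -1715276185923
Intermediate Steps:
I(X) = 10*X
(3188455 + 1897748)*(-350991 + I(1375)) = (3188455 + 1897748)*(-350991 + 10*1375) = 5086203*(-350991 + 13750) = 5086203*(-337241) = -1715276185923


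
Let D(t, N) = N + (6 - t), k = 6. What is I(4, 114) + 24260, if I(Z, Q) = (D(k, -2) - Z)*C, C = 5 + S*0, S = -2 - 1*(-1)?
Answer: 24230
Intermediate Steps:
D(t, N) = 6 + N - t
S = -1 (S = -2 + 1 = -1)
C = 5 (C = 5 - 1*0 = 5 + 0 = 5)
I(Z, Q) = -10 - 5*Z (I(Z, Q) = ((6 - 2 - 1*6) - Z)*5 = ((6 - 2 - 6) - Z)*5 = (-2 - Z)*5 = -10 - 5*Z)
I(4, 114) + 24260 = (-10 - 5*4) + 24260 = (-10 - 20) + 24260 = -30 + 24260 = 24230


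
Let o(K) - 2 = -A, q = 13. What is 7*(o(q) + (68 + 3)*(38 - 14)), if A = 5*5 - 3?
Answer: 11788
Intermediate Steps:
A = 22 (A = 25 - 3 = 22)
o(K) = -20 (o(K) = 2 - 1*22 = 2 - 22 = -20)
7*(o(q) + (68 + 3)*(38 - 14)) = 7*(-20 + (68 + 3)*(38 - 14)) = 7*(-20 + 71*24) = 7*(-20 + 1704) = 7*1684 = 11788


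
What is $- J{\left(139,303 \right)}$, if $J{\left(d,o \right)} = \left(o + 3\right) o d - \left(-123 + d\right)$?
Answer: $-12887786$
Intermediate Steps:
$J{\left(d,o \right)} = 123 - d + d o \left(3 + o\right)$ ($J{\left(d,o \right)} = \left(3 + o\right) o d - \left(-123 + d\right) = o \left(3 + o\right) d - \left(-123 + d\right) = d o \left(3 + o\right) - \left(-123 + d\right) = 123 - d + d o \left(3 + o\right)$)
$- J{\left(139,303 \right)} = - (123 - 139 + 139 \cdot 303^{2} + 3 \cdot 139 \cdot 303) = - (123 - 139 + 139 \cdot 91809 + 126351) = - (123 - 139 + 12761451 + 126351) = \left(-1\right) 12887786 = -12887786$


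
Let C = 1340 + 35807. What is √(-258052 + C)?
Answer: 3*I*√24545 ≈ 470.01*I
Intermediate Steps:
C = 37147
√(-258052 + C) = √(-258052 + 37147) = √(-220905) = 3*I*√24545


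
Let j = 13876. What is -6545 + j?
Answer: 7331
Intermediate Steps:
-6545 + j = -6545 + 13876 = 7331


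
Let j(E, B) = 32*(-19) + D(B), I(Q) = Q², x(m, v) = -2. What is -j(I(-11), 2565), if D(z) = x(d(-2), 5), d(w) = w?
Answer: 610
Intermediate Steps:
D(z) = -2
j(E, B) = -610 (j(E, B) = 32*(-19) - 2 = -608 - 2 = -610)
-j(I(-11), 2565) = -1*(-610) = 610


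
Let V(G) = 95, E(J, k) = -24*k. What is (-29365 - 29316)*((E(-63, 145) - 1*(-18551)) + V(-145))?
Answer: -889956046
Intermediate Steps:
(-29365 - 29316)*((E(-63, 145) - 1*(-18551)) + V(-145)) = (-29365 - 29316)*((-24*145 - 1*(-18551)) + 95) = -58681*((-3480 + 18551) + 95) = -58681*(15071 + 95) = -58681*15166 = -889956046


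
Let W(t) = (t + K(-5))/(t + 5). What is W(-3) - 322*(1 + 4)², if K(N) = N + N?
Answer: -16113/2 ≈ -8056.5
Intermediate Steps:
K(N) = 2*N
W(t) = (-10 + t)/(5 + t) (W(t) = (t + 2*(-5))/(t + 5) = (t - 10)/(5 + t) = (-10 + t)/(5 + t))
W(-3) - 322*(1 + 4)² = (-10 - 3)/(5 - 3) - 322*(1 + 4)² = -13/2 - 322*5² = (½)*(-13) - 322*25 = -13/2 - 46*175 = -13/2 - 8050 = -16113/2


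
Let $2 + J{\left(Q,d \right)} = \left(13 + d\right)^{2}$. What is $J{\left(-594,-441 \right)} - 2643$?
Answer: $180539$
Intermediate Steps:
$J{\left(Q,d \right)} = -2 + \left(13 + d\right)^{2}$
$J{\left(-594,-441 \right)} - 2643 = \left(-2 + \left(13 - 441\right)^{2}\right) - 2643 = \left(-2 + \left(-428\right)^{2}\right) - 2643 = \left(-2 + 183184\right) - 2643 = 183182 - 2643 = 180539$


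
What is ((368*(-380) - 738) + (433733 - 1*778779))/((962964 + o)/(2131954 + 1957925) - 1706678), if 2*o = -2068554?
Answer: 662047799832/2326702194425 ≈ 0.28454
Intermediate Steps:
o = -1034277 (o = (½)*(-2068554) = -1034277)
((368*(-380) - 738) + (433733 - 1*778779))/((962964 + o)/(2131954 + 1957925) - 1706678) = ((368*(-380) - 738) + (433733 - 1*778779))/((962964 - 1034277)/(2131954 + 1957925) - 1706678) = ((-139840 - 738) + (433733 - 778779))/(-71313/4089879 - 1706678) = (-140578 - 345046)/(-71313*1/4089879 - 1706678) = -485624/(-23771/1363293 - 1706678) = -485624/(-2326702194425/1363293) = -485624*(-1363293/2326702194425) = 662047799832/2326702194425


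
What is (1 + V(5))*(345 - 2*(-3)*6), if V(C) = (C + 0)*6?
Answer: 11811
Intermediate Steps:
V(C) = 6*C (V(C) = C*6 = 6*C)
(1 + V(5))*(345 - 2*(-3)*6) = (1 + 6*5)*(345 - 2*(-3)*6) = (1 + 30)*(345 + 6*6) = 31*(345 + 36) = 31*381 = 11811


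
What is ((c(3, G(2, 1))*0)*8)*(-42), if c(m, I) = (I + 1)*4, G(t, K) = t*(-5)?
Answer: 0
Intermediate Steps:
G(t, K) = -5*t
c(m, I) = 4 + 4*I (c(m, I) = (1 + I)*4 = 4 + 4*I)
((c(3, G(2, 1))*0)*8)*(-42) = (((4 + 4*(-5*2))*0)*8)*(-42) = (((4 + 4*(-10))*0)*8)*(-42) = (((4 - 40)*0)*8)*(-42) = (-36*0*8)*(-42) = (0*8)*(-42) = 0*(-42) = 0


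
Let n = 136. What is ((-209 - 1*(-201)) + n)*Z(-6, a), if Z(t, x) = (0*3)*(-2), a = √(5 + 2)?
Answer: 0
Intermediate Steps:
a = √7 ≈ 2.6458
Z(t, x) = 0 (Z(t, x) = 0*(-2) = 0)
((-209 - 1*(-201)) + n)*Z(-6, a) = ((-209 - 1*(-201)) + 136)*0 = ((-209 + 201) + 136)*0 = (-8 + 136)*0 = 128*0 = 0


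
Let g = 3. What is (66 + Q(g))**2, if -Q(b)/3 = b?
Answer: 3249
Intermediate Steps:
Q(b) = -3*b
(66 + Q(g))**2 = (66 - 3*3)**2 = (66 - 9)**2 = 57**2 = 3249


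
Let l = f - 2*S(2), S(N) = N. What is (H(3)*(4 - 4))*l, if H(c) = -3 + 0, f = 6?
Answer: 0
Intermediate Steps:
H(c) = -3
l = 2 (l = 6 - 2*2 = 6 - 4 = 2)
(H(3)*(4 - 4))*l = -3*(4 - 4)*2 = -3*0*2 = 0*2 = 0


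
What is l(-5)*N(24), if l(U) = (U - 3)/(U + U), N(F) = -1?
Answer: -⅘ ≈ -0.80000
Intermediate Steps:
l(U) = (-3 + U)/(2*U) (l(U) = (-3 + U)/((2*U)) = (-3 + U)*(1/(2*U)) = (-3 + U)/(2*U))
l(-5)*N(24) = ((½)*(-3 - 5)/(-5))*(-1) = ((½)*(-⅕)*(-8))*(-1) = (⅘)*(-1) = -⅘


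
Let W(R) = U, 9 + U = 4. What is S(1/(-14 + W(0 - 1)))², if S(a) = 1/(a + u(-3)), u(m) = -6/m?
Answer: 361/1369 ≈ 0.26370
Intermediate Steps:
U = -5 (U = -9 + 4 = -5)
W(R) = -5
S(a) = 1/(2 + a) (S(a) = 1/(a - 6/(-3)) = 1/(a - 6*(-⅓)) = 1/(a + 2) = 1/(2 + a))
S(1/(-14 + W(0 - 1)))² = (1/(2 + 1/(-14 - 5)))² = (1/(2 + 1/(-19)))² = (1/(2 - 1/19))² = (1/(37/19))² = (19/37)² = 361/1369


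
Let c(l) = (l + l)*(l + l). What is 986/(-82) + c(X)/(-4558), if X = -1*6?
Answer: -1126499/93439 ≈ -12.056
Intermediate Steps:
X = -6
c(l) = 4*l**2 (c(l) = (2*l)*(2*l) = 4*l**2)
986/(-82) + c(X)/(-4558) = 986/(-82) + (4*(-6)**2)/(-4558) = 986*(-1/82) + (4*36)*(-1/4558) = -493/41 + 144*(-1/4558) = -493/41 - 72/2279 = -1126499/93439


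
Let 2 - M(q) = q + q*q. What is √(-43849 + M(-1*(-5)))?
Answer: I*√43877 ≈ 209.47*I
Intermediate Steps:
M(q) = 2 - q - q² (M(q) = 2 - (q + q*q) = 2 - (q + q²) = 2 + (-q - q²) = 2 - q - q²)
√(-43849 + M(-1*(-5))) = √(-43849 + (2 - (-1)*(-5) - (-1*(-5))²)) = √(-43849 + (2 - 1*5 - 1*5²)) = √(-43849 + (2 - 5 - 1*25)) = √(-43849 + (2 - 5 - 25)) = √(-43849 - 28) = √(-43877) = I*√43877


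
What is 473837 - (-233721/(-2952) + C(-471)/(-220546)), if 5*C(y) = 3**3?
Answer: 85678022708383/180847720 ≈ 4.7376e+5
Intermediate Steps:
C(y) = 27/5 (C(y) = (1/5)*3**3 = (1/5)*27 = 27/5)
473837 - (-233721/(-2952) + C(-471)/(-220546)) = 473837 - (-233721/(-2952) + (27/5)/(-220546)) = 473837 - (-233721*(-1/2952) + (27/5)*(-1/220546)) = 473837 - (25969/328 - 27/1102730) = 473837 - 1*14318393257/180847720 = 473837 - 14318393257/180847720 = 85678022708383/180847720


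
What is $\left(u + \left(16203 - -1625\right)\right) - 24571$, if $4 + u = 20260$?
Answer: $13513$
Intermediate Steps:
$u = 20256$ ($u = -4 + 20260 = 20256$)
$\left(u + \left(16203 - -1625\right)\right) - 24571 = \left(20256 + \left(16203 - -1625\right)\right) - 24571 = \left(20256 + \left(16203 + 1625\right)\right) - 24571 = \left(20256 + 17828\right) - 24571 = 38084 - 24571 = 13513$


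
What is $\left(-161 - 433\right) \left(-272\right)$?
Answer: $161568$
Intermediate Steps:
$\left(-161 - 433\right) \left(-272\right) = \left(-594\right) \left(-272\right) = 161568$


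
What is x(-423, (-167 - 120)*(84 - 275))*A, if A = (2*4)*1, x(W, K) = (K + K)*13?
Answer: 11401936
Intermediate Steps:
x(W, K) = 26*K (x(W, K) = (2*K)*13 = 26*K)
A = 8 (A = 8*1 = 8)
x(-423, (-167 - 120)*(84 - 275))*A = (26*((-167 - 120)*(84 - 275)))*8 = (26*(-287*(-191)))*8 = (26*54817)*8 = 1425242*8 = 11401936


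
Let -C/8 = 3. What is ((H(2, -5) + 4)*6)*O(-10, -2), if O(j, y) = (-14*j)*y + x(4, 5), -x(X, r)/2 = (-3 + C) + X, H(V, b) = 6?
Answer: -14040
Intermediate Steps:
C = -24 (C = -8*3 = -24)
x(X, r) = 54 - 2*X (x(X, r) = -2*((-3 - 24) + X) = -2*(-27 + X) = 54 - 2*X)
O(j, y) = 46 - 14*j*y (O(j, y) = (-14*j)*y + (54 - 2*4) = -14*j*y + (54 - 8) = -14*j*y + 46 = 46 - 14*j*y)
((H(2, -5) + 4)*6)*O(-10, -2) = ((6 + 4)*6)*(46 - 14*(-10)*(-2)) = (10*6)*(46 - 280) = 60*(-234) = -14040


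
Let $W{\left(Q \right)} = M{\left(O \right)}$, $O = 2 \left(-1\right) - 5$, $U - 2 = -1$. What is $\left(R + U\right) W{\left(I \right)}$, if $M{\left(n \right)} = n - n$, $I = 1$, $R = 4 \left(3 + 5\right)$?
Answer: $0$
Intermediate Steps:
$U = 1$ ($U = 2 - 1 = 1$)
$R = 32$ ($R = 4 \cdot 8 = 32$)
$O = -7$ ($O = -2 - 5 = -7$)
$M{\left(n \right)} = 0$
$W{\left(Q \right)} = 0$
$\left(R + U\right) W{\left(I \right)} = \left(32 + 1\right) 0 = 33 \cdot 0 = 0$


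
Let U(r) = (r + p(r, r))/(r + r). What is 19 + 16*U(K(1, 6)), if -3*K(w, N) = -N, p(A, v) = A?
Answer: 35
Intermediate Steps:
K(w, N) = N/3 (K(w, N) = -(-1)*N/3 = N/3)
U(r) = 1 (U(r) = (r + r)/(r + r) = (2*r)/((2*r)) = (2*r)*(1/(2*r)) = 1)
19 + 16*U(K(1, 6)) = 19 + 16*1 = 19 + 16 = 35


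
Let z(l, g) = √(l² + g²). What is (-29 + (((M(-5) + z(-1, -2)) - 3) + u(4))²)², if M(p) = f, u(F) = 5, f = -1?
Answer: 549 - 92*√5 ≈ 343.28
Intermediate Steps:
M(p) = -1
z(l, g) = √(g² + l²)
(-29 + (((M(-5) + z(-1, -2)) - 3) + u(4))²)² = (-29 + (((-1 + √((-2)² + (-1)²)) - 3) + 5)²)² = (-29 + (((-1 + √(4 + 1)) - 3) + 5)²)² = (-29 + (((-1 + √5) - 3) + 5)²)² = (-29 + ((-4 + √5) + 5)²)² = (-29 + (1 + √5)²)²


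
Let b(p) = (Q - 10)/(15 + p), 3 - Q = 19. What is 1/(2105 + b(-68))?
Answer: 53/111591 ≈ 0.00047495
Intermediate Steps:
Q = -16 (Q = 3 - 1*19 = 3 - 19 = -16)
b(p) = -26/(15 + p) (b(p) = (-16 - 10)/(15 + p) = -26/(15 + p))
1/(2105 + b(-68)) = 1/(2105 - 26/(15 - 68)) = 1/(2105 - 26/(-53)) = 1/(2105 - 26*(-1/53)) = 1/(2105 + 26/53) = 1/(111591/53) = 53/111591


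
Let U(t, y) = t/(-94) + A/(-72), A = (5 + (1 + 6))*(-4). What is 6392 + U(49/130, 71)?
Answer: 234355013/36660 ≈ 6392.7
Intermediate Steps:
A = -48 (A = (5 + 7)*(-4) = 12*(-4) = -48)
U(t, y) = ⅔ - t/94 (U(t, y) = t/(-94) - 48/(-72) = t*(-1/94) - 48*(-1/72) = -t/94 + ⅔ = ⅔ - t/94)
6392 + U(49/130, 71) = 6392 + (⅔ - 49/(94*130)) = 6392 + (⅔ - 1/94*49/130) = 6392 + (⅔ - 49/12220) = 6392 + 24293/36660 = 234355013/36660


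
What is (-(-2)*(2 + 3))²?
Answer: 100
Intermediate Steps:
(-(-2)*(2 + 3))² = (-(-2)*5)² = (-1*(-10))² = 10² = 100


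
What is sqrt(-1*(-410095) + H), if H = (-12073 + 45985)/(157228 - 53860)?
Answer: sqrt(7607370449446)/4307 ≈ 640.39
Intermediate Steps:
H = 1413/4307 (H = 33912/103368 = 33912*(1/103368) = 1413/4307 ≈ 0.32807)
sqrt(-1*(-410095) + H) = sqrt(-1*(-410095) + 1413/4307) = sqrt(410095 + 1413/4307) = sqrt(1766280578/4307) = sqrt(7607370449446)/4307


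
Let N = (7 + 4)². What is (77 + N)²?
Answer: 39204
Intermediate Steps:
N = 121 (N = 11² = 121)
(77 + N)² = (77 + 121)² = 198² = 39204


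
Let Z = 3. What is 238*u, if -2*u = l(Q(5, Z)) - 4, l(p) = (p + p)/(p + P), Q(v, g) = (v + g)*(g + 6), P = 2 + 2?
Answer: 4760/19 ≈ 250.53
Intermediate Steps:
P = 4
Q(v, g) = (6 + g)*(g + v) (Q(v, g) = (g + v)*(6 + g) = (6 + g)*(g + v))
l(p) = 2*p/(4 + p) (l(p) = (p + p)/(p + 4) = (2*p)/(4 + p) = 2*p/(4 + p))
u = 20/19 (u = -(2*(3² + 6*3 + 6*5 + 3*5)/(4 + (3² + 6*3 + 6*5 + 3*5)) - 4)/2 = -(2*(9 + 18 + 30 + 15)/(4 + (9 + 18 + 30 + 15)) - 4)/2 = -(2*72/(4 + 72) - 4)/2 = -(2*72/76 - 4)/2 = -(2*72*(1/76) - 4)/2 = -(36/19 - 4)/2 = -½*(-40/19) = 20/19 ≈ 1.0526)
238*u = 238*(20/19) = 4760/19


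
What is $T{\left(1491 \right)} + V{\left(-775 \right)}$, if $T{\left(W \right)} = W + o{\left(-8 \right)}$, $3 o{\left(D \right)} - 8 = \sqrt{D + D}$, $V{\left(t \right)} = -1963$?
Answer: $- \frac{1408}{3} + \frac{4 i}{3} \approx -469.33 + 1.3333 i$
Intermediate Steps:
$o{\left(D \right)} = \frac{8}{3} + \frac{\sqrt{2} \sqrt{D}}{3}$ ($o{\left(D \right)} = \frac{8}{3} + \frac{\sqrt{D + D}}{3} = \frac{8}{3} + \frac{\sqrt{2 D}}{3} = \frac{8}{3} + \frac{\sqrt{2} \sqrt{D}}{3}$)
$T{\left(W \right)} = \frac{8}{3} + W + \frac{4 i}{3}$ ($T{\left(W \right)} = W + \left(\frac{8}{3} + \frac{\sqrt{2} \sqrt{-8}}{3}\right) = W + \left(\frac{8}{3} + \frac{\sqrt{2} \cdot 2 i \sqrt{2}}{3}\right) = W + \left(\frac{8}{3} + \frac{4 i}{3}\right) = \frac{8}{3} + W + \frac{4 i}{3}$)
$T{\left(1491 \right)} + V{\left(-775 \right)} = \left(\frac{8}{3} + 1491 + \frac{4 i}{3}\right) - 1963 = \left(\frac{4481}{3} + \frac{4 i}{3}\right) - 1963 = - \frac{1408}{3} + \frac{4 i}{3}$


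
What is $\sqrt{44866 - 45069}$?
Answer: $i \sqrt{203} \approx 14.248 i$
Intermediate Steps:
$\sqrt{44866 - 45069} = \sqrt{-203} = i \sqrt{203}$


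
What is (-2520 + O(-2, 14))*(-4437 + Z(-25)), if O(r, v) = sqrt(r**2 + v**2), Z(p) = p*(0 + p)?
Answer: 9606240 - 38120*sqrt(2) ≈ 9.5523e+6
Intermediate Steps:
Z(p) = p**2 (Z(p) = p*p = p**2)
(-2520 + O(-2, 14))*(-4437 + Z(-25)) = (-2520 + sqrt((-2)**2 + 14**2))*(-4437 + (-25)**2) = (-2520 + sqrt(4 + 196))*(-4437 + 625) = (-2520 + sqrt(200))*(-3812) = (-2520 + 10*sqrt(2))*(-3812) = 9606240 - 38120*sqrt(2)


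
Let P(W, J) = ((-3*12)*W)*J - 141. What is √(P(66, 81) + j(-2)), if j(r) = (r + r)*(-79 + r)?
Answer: I*√192273 ≈ 438.49*I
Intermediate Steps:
P(W, J) = -141 - 36*J*W (P(W, J) = (-36*W)*J - 141 = -36*J*W - 141 = -141 - 36*J*W)
j(r) = 2*r*(-79 + r) (j(r) = (2*r)*(-79 + r) = 2*r*(-79 + r))
√(P(66, 81) + j(-2)) = √((-141 - 36*81*66) + 2*(-2)*(-79 - 2)) = √((-141 - 192456) + 2*(-2)*(-81)) = √(-192597 + 324) = √(-192273) = I*√192273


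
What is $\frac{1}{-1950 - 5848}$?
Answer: $- \frac{1}{7798} \approx -0.00012824$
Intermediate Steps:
$\frac{1}{-1950 - 5848} = \frac{1}{-7798} = - \frac{1}{7798}$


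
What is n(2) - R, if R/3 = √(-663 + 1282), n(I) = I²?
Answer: 4 - 3*√619 ≈ -70.639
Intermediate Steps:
R = 3*√619 (R = 3*√(-663 + 1282) = 3*√619 ≈ 74.639)
n(2) - R = 2² - 3*√619 = 4 - 3*√619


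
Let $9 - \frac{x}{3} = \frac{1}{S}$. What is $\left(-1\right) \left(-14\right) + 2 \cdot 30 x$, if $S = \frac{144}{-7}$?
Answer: $\frac{6571}{4} \approx 1642.8$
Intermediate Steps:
$S = - \frac{144}{7}$ ($S = 144 \left(- \frac{1}{7}\right) = - \frac{144}{7} \approx -20.571$)
$x = \frac{1303}{48}$ ($x = 27 - \frac{3}{- \frac{144}{7}} = 27 - - \frac{7}{48} = 27 + \frac{7}{48} = \frac{1303}{48} \approx 27.146$)
$\left(-1\right) \left(-14\right) + 2 \cdot 30 x = \left(-1\right) \left(-14\right) + 2 \cdot 30 \cdot \frac{1303}{48} = 14 + 60 \cdot \frac{1303}{48} = 14 + \frac{6515}{4} = \frac{6571}{4}$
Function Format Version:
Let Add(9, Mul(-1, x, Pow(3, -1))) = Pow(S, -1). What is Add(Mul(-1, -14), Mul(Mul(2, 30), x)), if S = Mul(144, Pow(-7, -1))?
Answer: Rational(6571, 4) ≈ 1642.8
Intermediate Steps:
S = Rational(-144, 7) (S = Mul(144, Rational(-1, 7)) = Rational(-144, 7) ≈ -20.571)
x = Rational(1303, 48) (x = Add(27, Mul(-3, Pow(Rational(-144, 7), -1))) = Add(27, Mul(-3, Rational(-7, 144))) = Add(27, Rational(7, 48)) = Rational(1303, 48) ≈ 27.146)
Add(Mul(-1, -14), Mul(Mul(2, 30), x)) = Add(Mul(-1, -14), Mul(Mul(2, 30), Rational(1303, 48))) = Add(14, Mul(60, Rational(1303, 48))) = Add(14, Rational(6515, 4)) = Rational(6571, 4)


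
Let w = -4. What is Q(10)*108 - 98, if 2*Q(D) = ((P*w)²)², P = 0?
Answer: -98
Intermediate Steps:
Q(D) = 0 (Q(D) = ((0*(-4))²)²/2 = (0²)²/2 = (½)*0² = (½)*0 = 0)
Q(10)*108 - 98 = 0*108 - 98 = 0 - 98 = -98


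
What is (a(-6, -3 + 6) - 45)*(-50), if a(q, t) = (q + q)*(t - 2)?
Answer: 2850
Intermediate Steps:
a(q, t) = 2*q*(-2 + t) (a(q, t) = (2*q)*(-2 + t) = 2*q*(-2 + t))
(a(-6, -3 + 6) - 45)*(-50) = (2*(-6)*(-2 + (-3 + 6)) - 45)*(-50) = (2*(-6)*(-2 + 3) - 45)*(-50) = (2*(-6)*1 - 45)*(-50) = (-12 - 45)*(-50) = -57*(-50) = 2850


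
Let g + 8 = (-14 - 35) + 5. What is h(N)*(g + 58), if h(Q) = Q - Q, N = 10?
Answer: 0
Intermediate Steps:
h(Q) = 0
g = -52 (g = -8 + ((-14 - 35) + 5) = -8 + (-49 + 5) = -8 - 44 = -52)
h(N)*(g + 58) = 0*(-52 + 58) = 0*6 = 0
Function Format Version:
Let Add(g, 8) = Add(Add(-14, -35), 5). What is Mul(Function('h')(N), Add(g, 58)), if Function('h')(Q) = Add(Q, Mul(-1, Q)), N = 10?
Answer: 0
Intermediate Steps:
Function('h')(Q) = 0
g = -52 (g = Add(-8, Add(Add(-14, -35), 5)) = Add(-8, Add(-49, 5)) = Add(-8, -44) = -52)
Mul(Function('h')(N), Add(g, 58)) = Mul(0, Add(-52, 58)) = Mul(0, 6) = 0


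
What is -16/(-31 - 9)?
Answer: 2/5 ≈ 0.40000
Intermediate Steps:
-16/(-31 - 9) = -16/(-40) = -1/40*(-16) = 2/5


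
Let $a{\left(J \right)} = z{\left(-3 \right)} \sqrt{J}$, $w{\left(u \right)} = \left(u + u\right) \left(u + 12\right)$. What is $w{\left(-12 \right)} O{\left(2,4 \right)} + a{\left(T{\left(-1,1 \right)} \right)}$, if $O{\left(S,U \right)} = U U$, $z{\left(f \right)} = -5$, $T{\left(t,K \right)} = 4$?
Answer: $-10$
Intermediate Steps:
$w{\left(u \right)} = 2 u \left(12 + u\right)$
$O{\left(S,U \right)} = U^{2}$
$a{\left(J \right)} = - 5 \sqrt{J}$
$w{\left(-12 \right)} O{\left(2,4 \right)} + a{\left(T{\left(-1,1 \right)} \right)} = 2 \left(-12\right) \left(12 - 12\right) 4^{2} - 5 \sqrt{4} = 2 \left(-12\right) 0 \cdot 16 - 10 = 0 \cdot 16 - 10 = 0 - 10 = -10$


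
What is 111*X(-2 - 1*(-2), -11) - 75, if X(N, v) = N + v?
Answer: -1296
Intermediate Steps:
111*X(-2 - 1*(-2), -11) - 75 = 111*((-2 - 1*(-2)) - 11) - 75 = 111*((-2 + 2) - 11) - 75 = 111*(0 - 11) - 75 = 111*(-11) - 75 = -1221 - 75 = -1296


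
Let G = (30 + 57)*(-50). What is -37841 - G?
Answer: -33491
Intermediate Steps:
G = -4350 (G = 87*(-50) = -4350)
-37841 - G = -37841 - 1*(-4350) = -37841 + 4350 = -33491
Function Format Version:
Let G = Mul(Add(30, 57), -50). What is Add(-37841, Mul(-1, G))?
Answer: -33491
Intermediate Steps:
G = -4350 (G = Mul(87, -50) = -4350)
Add(-37841, Mul(-1, G)) = Add(-37841, Mul(-1, -4350)) = Add(-37841, 4350) = -33491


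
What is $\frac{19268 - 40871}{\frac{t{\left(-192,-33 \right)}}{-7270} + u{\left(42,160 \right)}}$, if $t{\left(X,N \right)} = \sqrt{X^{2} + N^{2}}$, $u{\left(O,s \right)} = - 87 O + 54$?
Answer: $\frac{456712479480000}{76108175995783} - \frac{52351270 \sqrt{4217}}{76108175995783} \approx 6.0008$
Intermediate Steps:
$u{\left(O,s \right)} = 54 - 87 O$
$t{\left(X,N \right)} = \sqrt{N^{2} + X^{2}}$
$\frac{19268 - 40871}{\frac{t{\left(-192,-33 \right)}}{-7270} + u{\left(42,160 \right)}} = \frac{19268 - 40871}{\frac{\sqrt{\left(-33\right)^{2} + \left(-192\right)^{2}}}{-7270} + \left(54 - 3654\right)} = - \frac{21603}{\sqrt{1089 + 36864} \left(- \frac{1}{7270}\right) + \left(54 - 3654\right)} = - \frac{21603}{\sqrt{37953} \left(- \frac{1}{7270}\right) - 3600} = - \frac{21603}{3 \sqrt{4217} \left(- \frac{1}{7270}\right) - 3600} = - \frac{21603}{- \frac{3 \sqrt{4217}}{7270} - 3600} = - \frac{21603}{-3600 - \frac{3 \sqrt{4217}}{7270}}$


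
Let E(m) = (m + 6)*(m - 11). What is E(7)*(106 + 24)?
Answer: -6760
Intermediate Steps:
E(m) = (-11 + m)*(6 + m) (E(m) = (6 + m)*(-11 + m) = (-11 + m)*(6 + m))
E(7)*(106 + 24) = (-66 + 7² - 5*7)*(106 + 24) = (-66 + 49 - 35)*130 = -52*130 = -6760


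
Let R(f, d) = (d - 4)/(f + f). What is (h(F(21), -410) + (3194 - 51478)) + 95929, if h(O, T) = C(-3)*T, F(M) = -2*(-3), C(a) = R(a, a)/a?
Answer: 430240/9 ≈ 47804.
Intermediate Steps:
R(f, d) = (-4 + d)/(2*f) (R(f, d) = (-4 + d)/((2*f)) = (-4 + d)*(1/(2*f)) = (-4 + d)/(2*f))
C(a) = (-4 + a)/(2*a²) (C(a) = ((-4 + a)/(2*a))/a = (-4 + a)/(2*a²))
F(M) = 6
h(O, T) = -7*T/18 (h(O, T) = ((½)*(-4 - 3)/(-3)²)*T = ((½)*(⅑)*(-7))*T = -7*T/18)
(h(F(21), -410) + (3194 - 51478)) + 95929 = (-7/18*(-410) + (3194 - 51478)) + 95929 = (1435/9 - 48284) + 95929 = -433121/9 + 95929 = 430240/9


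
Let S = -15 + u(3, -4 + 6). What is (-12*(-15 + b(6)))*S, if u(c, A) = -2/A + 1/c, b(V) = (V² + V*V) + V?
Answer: 11844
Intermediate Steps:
b(V) = V + 2*V² (b(V) = (V² + V²) + V = 2*V² + V = V + 2*V²)
u(c, A) = 1/c - 2/A (u(c, A) = -2/A + 1/c = 1/c - 2/A)
S = -47/3 (S = -15 + (1/3 - 2/(-4 + 6)) = -15 + (⅓ - 2/2) = -15 + (⅓ - 2*½) = -15 + (⅓ - 1) = -15 - ⅔ = -47/3 ≈ -15.667)
(-12*(-15 + b(6)))*S = -12*(-15 + 6*(1 + 2*6))*(-47/3) = -12*(-15 + 6*(1 + 12))*(-47/3) = -12*(-15 + 6*13)*(-47/3) = -12*(-15 + 78)*(-47/3) = -12*63*(-47/3) = -756*(-47/3) = 11844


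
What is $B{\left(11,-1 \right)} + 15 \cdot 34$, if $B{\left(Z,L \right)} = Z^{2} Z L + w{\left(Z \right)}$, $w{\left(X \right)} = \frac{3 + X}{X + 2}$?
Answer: $- \frac{10659}{13} \approx -819.92$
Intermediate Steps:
$w{\left(X \right)} = \frac{3 + X}{2 + X}$
$B{\left(Z,L \right)} = L Z^{3} + \frac{3 + Z}{2 + Z}$ ($B{\left(Z,L \right)} = Z^{2} Z L + \frac{3 + Z}{2 + Z} = Z^{3} L + \frac{3 + Z}{2 + Z} = L Z^{3} + \frac{3 + Z}{2 + Z}$)
$B{\left(11,-1 \right)} + 15 \cdot 34 = \frac{3 + 11 - 11^{3} \left(2 + 11\right)}{2 + 11} + 15 \cdot 34 = \frac{3 + 11 - 1331 \cdot 13}{13} + 510 = \frac{3 + 11 - 17303}{13} + 510 = \frac{1}{13} \left(-17289\right) + 510 = - \frac{17289}{13} + 510 = - \frac{10659}{13}$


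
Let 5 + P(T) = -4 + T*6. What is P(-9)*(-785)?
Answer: 49455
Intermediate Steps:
P(T) = -9 + 6*T (P(T) = -5 + (-4 + T*6) = -5 + (-4 + 6*T) = -9 + 6*T)
P(-9)*(-785) = (-9 + 6*(-9))*(-785) = (-9 - 54)*(-785) = -63*(-785) = 49455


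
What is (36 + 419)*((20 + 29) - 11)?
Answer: 17290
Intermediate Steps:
(36 + 419)*((20 + 29) - 11) = 455*(49 - 11) = 455*38 = 17290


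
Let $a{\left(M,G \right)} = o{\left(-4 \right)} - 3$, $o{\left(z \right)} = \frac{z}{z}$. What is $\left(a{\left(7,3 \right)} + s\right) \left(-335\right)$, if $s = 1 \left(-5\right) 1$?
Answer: $2345$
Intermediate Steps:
$o{\left(z \right)} = 1$
$a{\left(M,G \right)} = -2$ ($a{\left(M,G \right)} = 1 - 3 = -2$)
$s = -5$ ($s = \left(-5\right) 1 = -5$)
$\left(a{\left(7,3 \right)} + s\right) \left(-335\right) = \left(-2 - 5\right) \left(-335\right) = \left(-7\right) \left(-335\right) = 2345$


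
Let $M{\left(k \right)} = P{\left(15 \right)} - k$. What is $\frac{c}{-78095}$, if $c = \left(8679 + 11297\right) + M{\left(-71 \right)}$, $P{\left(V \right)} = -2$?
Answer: $- \frac{4009}{15619} \approx -0.25667$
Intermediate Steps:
$M{\left(k \right)} = -2 - k$
$c = 20045$ ($c = \left(8679 + 11297\right) - -69 = 19976 + \left(-2 + 71\right) = 19976 + 69 = 20045$)
$\frac{c}{-78095} = \frac{20045}{-78095} = 20045 \left(- \frac{1}{78095}\right) = - \frac{4009}{15619}$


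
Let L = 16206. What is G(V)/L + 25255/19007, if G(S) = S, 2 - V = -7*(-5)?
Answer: 136218433/102675814 ≈ 1.3267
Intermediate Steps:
V = -33 (V = 2 - (-7)*(-5) = 2 - 1*35 = 2 - 35 = -33)
G(V)/L + 25255/19007 = -33/16206 + 25255/19007 = -33*1/16206 + 25255*(1/19007) = -11/5402 + 25255/19007 = 136218433/102675814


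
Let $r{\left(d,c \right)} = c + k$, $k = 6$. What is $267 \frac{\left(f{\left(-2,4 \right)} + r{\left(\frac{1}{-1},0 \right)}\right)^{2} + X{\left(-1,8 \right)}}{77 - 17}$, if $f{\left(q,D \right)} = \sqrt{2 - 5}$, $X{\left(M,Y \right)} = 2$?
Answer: $\frac{623}{4} + \frac{267 i \sqrt{3}}{5} \approx 155.75 + 92.491 i$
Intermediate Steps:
$f{\left(q,D \right)} = i \sqrt{3}$ ($f{\left(q,D \right)} = \sqrt{-3} = i \sqrt{3}$)
$r{\left(d,c \right)} = 6 + c$ ($r{\left(d,c \right)} = c + 6 = 6 + c$)
$267 \frac{\left(f{\left(-2,4 \right)} + r{\left(\frac{1}{-1},0 \right)}\right)^{2} + X{\left(-1,8 \right)}}{77 - 17} = 267 \frac{\left(i \sqrt{3} + \left(6 + 0\right)\right)^{2} + 2}{77 - 17} = 267 \frac{\left(i \sqrt{3} + 6\right)^{2} + 2}{60} = 267 \left(\left(6 + i \sqrt{3}\right)^{2} + 2\right) \frac{1}{60} = 267 \left(2 + \left(6 + i \sqrt{3}\right)^{2}\right) \frac{1}{60} = 267 \left(\frac{1}{30} + \frac{\left(6 + i \sqrt{3}\right)^{2}}{60}\right) = \frac{89}{10} + \frac{89 \left(6 + i \sqrt{3}\right)^{2}}{20}$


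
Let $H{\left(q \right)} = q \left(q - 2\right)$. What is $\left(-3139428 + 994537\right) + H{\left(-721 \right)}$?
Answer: $-1623608$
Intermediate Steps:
$H{\left(q \right)} = q \left(-2 + q\right)$
$\left(-3139428 + 994537\right) + H{\left(-721 \right)} = \left(-3139428 + 994537\right) - 721 \left(-2 - 721\right) = -2144891 - -521283 = -2144891 + 521283 = -1623608$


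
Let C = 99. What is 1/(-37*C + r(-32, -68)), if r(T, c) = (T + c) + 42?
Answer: -1/3721 ≈ -0.00026874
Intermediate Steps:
r(T, c) = 42 + T + c
1/(-37*C + r(-32, -68)) = 1/(-37*99 + (42 - 32 - 68)) = 1/(-3663 - 58) = 1/(-3721) = -1/3721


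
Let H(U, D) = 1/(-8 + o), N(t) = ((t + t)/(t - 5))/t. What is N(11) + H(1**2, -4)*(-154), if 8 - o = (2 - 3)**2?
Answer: 463/3 ≈ 154.33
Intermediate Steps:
N(t) = 2/(-5 + t) (N(t) = ((2*t)/(-5 + t))/t = (2*t/(-5 + t))/t = 2/(-5 + t))
o = 7 (o = 8 - (2 - 3)**2 = 8 - 1*(-1)**2 = 8 - 1*1 = 8 - 1 = 7)
H(U, D) = -1 (H(U, D) = 1/(-8 + 7) = 1/(-1) = -1)
N(11) + H(1**2, -4)*(-154) = 2/(-5 + 11) - 1*(-154) = 2/6 + 154 = 2*(1/6) + 154 = 1/3 + 154 = 463/3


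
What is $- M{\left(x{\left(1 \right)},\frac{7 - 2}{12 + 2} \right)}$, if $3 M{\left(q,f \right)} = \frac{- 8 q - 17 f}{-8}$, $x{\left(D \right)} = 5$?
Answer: $- \frac{215}{112} \approx -1.9196$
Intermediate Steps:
$M{\left(q,f \right)} = \frac{q}{3} + \frac{17 f}{24}$ ($M{\left(q,f \right)} = \frac{\left(- 8 q - 17 f\right) \frac{1}{-8}}{3} = \frac{\left(- 17 f - 8 q\right) \left(- \frac{1}{8}\right)}{3} = \frac{q + \frac{17 f}{8}}{3} = \frac{q}{3} + \frac{17 f}{24}$)
$- M{\left(x{\left(1 \right)},\frac{7 - 2}{12 + 2} \right)} = - (\frac{1}{3} \cdot 5 + \frac{17 \frac{7 - 2}{12 + 2}}{24}) = - (\frac{5}{3} + \frac{17 \cdot \frac{5}{14}}{24}) = - (\frac{5}{3} + \frac{17 \cdot 5 \cdot \frac{1}{14}}{24}) = - (\frac{5}{3} + \frac{17}{24} \cdot \frac{5}{14}) = - (\frac{5}{3} + \frac{85}{336}) = \left(-1\right) \frac{215}{112} = - \frac{215}{112}$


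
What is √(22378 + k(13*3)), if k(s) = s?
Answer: √22417 ≈ 149.72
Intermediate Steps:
√(22378 + k(13*3)) = √(22378 + 13*3) = √(22378 + 39) = √22417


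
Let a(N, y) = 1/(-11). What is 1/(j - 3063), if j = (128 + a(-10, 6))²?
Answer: 121/1609026 ≈ 7.5201e-5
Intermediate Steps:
a(N, y) = -1/11 (a(N, y) = 1*(-1/11) = -1/11)
j = 1979649/121 (j = (128 - 1/11)² = (1407/11)² = 1979649/121 ≈ 16361.)
1/(j - 3063) = 1/(1979649/121 - 3063) = 1/(1609026/121) = 121/1609026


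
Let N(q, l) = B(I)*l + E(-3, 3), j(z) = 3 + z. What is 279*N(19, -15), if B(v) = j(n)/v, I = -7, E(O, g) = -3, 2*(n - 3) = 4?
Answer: 27621/7 ≈ 3945.9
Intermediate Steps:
n = 5 (n = 3 + (½)*4 = 3 + 2 = 5)
B(v) = 8/v (B(v) = (3 + 5)/v = 8/v)
N(q, l) = -3 - 8*l/7 (N(q, l) = (8/(-7))*l - 3 = (8*(-⅐))*l - 3 = -8*l/7 - 3 = -3 - 8*l/7)
279*N(19, -15) = 279*(-3 - 8/7*(-15)) = 279*(-3 + 120/7) = 279*(99/7) = 27621/7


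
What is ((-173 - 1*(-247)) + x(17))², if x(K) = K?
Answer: 8281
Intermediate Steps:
((-173 - 1*(-247)) + x(17))² = ((-173 - 1*(-247)) + 17)² = ((-173 + 247) + 17)² = (74 + 17)² = 91² = 8281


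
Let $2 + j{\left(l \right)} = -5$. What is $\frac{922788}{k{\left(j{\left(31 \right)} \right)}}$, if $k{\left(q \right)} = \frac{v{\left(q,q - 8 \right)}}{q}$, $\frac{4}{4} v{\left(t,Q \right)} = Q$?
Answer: $\frac{2153172}{5} \approx 4.3063 \cdot 10^{5}$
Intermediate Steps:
$v{\left(t,Q \right)} = Q$
$j{\left(l \right)} = -7$ ($j{\left(l \right)} = -2 - 5 = -7$)
$k{\left(q \right)} = \frac{-8 + q}{q}$ ($k{\left(q \right)} = \frac{q - 8}{q} = \frac{-8 + q}{q}$)
$\frac{922788}{k{\left(j{\left(31 \right)} \right)}} = \frac{922788}{\frac{1}{-7} \left(-8 - 7\right)} = \frac{922788}{\left(- \frac{1}{7}\right) \left(-15\right)} = \frac{922788}{\frac{15}{7}} = 922788 \cdot \frac{7}{15} = \frac{2153172}{5}$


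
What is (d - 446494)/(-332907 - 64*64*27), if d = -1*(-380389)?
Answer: 22035/147833 ≈ 0.14905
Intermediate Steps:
d = 380389
(d - 446494)/(-332907 - 64*64*27) = (380389 - 446494)/(-332907 - 64*64*27) = -66105/(-332907 - 4096*27) = -66105/(-332907 - 110592) = -66105/(-443499) = -66105*(-1/443499) = 22035/147833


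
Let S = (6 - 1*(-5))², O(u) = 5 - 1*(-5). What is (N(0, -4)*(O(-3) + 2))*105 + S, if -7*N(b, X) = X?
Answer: 841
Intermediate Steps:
O(u) = 10 (O(u) = 5 + 5 = 10)
N(b, X) = -X/7
S = 121 (S = (6 + 5)² = 11² = 121)
(N(0, -4)*(O(-3) + 2))*105 + S = ((-⅐*(-4))*(10 + 2))*105 + 121 = ((4/7)*12)*105 + 121 = (48/7)*105 + 121 = 720 + 121 = 841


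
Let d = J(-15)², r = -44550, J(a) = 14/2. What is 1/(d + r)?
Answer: -1/44501 ≈ -2.2471e-5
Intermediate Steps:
J(a) = 7 (J(a) = 14*(½) = 7)
d = 49 (d = 7² = 49)
1/(d + r) = 1/(49 - 44550) = 1/(-44501) = -1/44501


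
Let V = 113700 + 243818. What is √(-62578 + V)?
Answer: 2*√73735 ≈ 543.08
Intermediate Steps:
V = 357518
√(-62578 + V) = √(-62578 + 357518) = √294940 = 2*√73735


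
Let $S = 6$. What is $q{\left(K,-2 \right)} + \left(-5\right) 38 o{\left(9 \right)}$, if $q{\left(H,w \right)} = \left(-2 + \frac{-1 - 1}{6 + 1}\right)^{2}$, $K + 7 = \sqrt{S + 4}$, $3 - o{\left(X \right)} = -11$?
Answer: $- \frac{130084}{49} \approx -2654.8$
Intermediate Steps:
$o{\left(X \right)} = 14$ ($o{\left(X \right)} = 3 - -11 = 3 + 11 = 14$)
$K = -7 + \sqrt{10}$ ($K = -7 + \sqrt{6 + 4} = -7 + \sqrt{10} \approx -3.8377$)
$q{\left(H,w \right)} = \frac{256}{49}$ ($q{\left(H,w \right)} = \left(-2 - \frac{2}{7}\right)^{2} = \left(- \frac{16}{7}\right)^{2} = \frac{256}{49}$)
$q{\left(K,-2 \right)} + \left(-5\right) 38 o{\left(9 \right)} = \frac{256}{49} + \left(-5\right) 38 \cdot 14 = \frac{256}{49} - 2660 = - \frac{130084}{49}$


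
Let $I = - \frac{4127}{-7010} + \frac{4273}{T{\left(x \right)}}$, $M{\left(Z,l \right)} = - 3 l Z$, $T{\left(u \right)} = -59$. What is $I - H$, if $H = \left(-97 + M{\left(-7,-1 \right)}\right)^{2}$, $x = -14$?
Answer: $- \frac{5788537397}{413590} \approx -13996.0$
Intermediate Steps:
$M{\left(Z,l \right)} = - 3 Z l$
$H = 13924$ ($H = \left(-97 - \left(-21\right) \left(-1\right)\right)^{2} = \left(-97 - 21\right)^{2} = \left(-118\right)^{2} = 13924$)
$I = - \frac{29710237}{413590}$ ($I = - \frac{4127}{-7010} + \frac{4273}{-59} = \left(-4127\right) \left(- \frac{1}{7010}\right) + 4273 \left(- \frac{1}{59}\right) = \frac{4127}{7010} - \frac{4273}{59} = - \frac{29710237}{413590} \approx -71.835$)
$I - H = - \frac{29710237}{413590} - 13924 = - \frac{5788537397}{413590}$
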